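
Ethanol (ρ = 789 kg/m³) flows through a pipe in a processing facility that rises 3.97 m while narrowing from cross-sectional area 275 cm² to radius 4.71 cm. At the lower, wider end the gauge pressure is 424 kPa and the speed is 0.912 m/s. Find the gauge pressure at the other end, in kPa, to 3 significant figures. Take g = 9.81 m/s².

P₂ ≈ 388 kPa

Mass conservation (A₁v₁ = A₂v₂) gives v₂ = 0.912 × 275/69.7 = 3.60 m/s.
Applying Bernoulli between the two ends and solving for P₂: P₂ = P₁ + ½ρ(v₁² − v₂²) − ρgΔh.
P₂ = 424000 + ½·789·(0.912² − 3.60²) − 789·9.81·(+3.97) = 424000 + (-4780) − (30700) = 388000 Pa.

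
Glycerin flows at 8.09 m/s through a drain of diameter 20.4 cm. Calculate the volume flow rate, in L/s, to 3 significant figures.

264 L/s

Q = A·v = 0.0327 m² × 8.09 m/s = 0.264 m³/s.
Converting: 0.264 m³/s × 1000 = 264 L/s.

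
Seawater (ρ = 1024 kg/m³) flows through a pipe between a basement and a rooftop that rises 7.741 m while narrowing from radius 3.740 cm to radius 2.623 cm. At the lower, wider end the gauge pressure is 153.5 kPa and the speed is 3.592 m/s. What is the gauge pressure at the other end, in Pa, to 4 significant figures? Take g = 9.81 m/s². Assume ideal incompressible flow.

The volume flow rate is constant, so v₂ = (A₁/A₂)v₁ = (43.94/21.61)·3.592 = 7.303 m/s.
Energy conservation along the streamline gives P₂ = P₁ − ½ρ(v₂² − v₁²) − ρg(h₂ − h₁).
P₂ = 153500 + ½·1024·(3.592² − 7.303²) − 1024·9.81·(+7.741) = 153500 + (-20700) − (77760) = 55040 Pa.

55040 Pa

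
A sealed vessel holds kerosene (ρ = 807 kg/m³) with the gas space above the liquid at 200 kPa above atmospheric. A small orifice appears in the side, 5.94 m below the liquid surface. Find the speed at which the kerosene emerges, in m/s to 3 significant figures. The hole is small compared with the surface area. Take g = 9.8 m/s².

Take point 1 at the surface (v₁ ≈ 0) and point 2 at the hole (at atmospheric pressure). Bernoulli: P₁ + ρg h = P_atm + ½ρv₂².
With P₁ − P_atm = 200000 Pa, v₂ = √(2gh + 2ΔP/ρ) = √(2·9.8·5.94 + 2·200000/807) = 24.7 m/s.

v = 24.7 m/s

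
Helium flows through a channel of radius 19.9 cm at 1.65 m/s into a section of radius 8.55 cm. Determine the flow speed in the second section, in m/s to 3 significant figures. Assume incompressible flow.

v₂ = 8.94 m/s

Mass conservation (A₁v₁ = A₂v₂) gives v₂ = 1.65 × 1240/230 = 8.94 m/s.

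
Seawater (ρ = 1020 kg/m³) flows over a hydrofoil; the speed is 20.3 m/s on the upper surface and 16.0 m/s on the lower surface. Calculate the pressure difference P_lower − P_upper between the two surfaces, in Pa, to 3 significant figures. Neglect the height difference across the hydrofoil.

ΔP ≈ 79600 Pa

The pressure is lower where the speed is higher: ΔP = ½ρ(v_up² − v_low²).
ΔP = ½·1020·(20.3² − 16.0²) = 79600 Pa.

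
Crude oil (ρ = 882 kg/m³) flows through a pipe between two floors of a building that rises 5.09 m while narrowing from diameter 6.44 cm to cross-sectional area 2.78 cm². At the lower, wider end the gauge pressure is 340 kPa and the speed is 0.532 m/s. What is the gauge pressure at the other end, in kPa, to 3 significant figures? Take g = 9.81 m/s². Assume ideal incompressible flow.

Continuity gives A₁v₁ = A₂v₂, so v₂ = (32.6 cm²)/(2.78 cm²) × 0.532 m/s = 6.23 m/s.
Bernoulli: P₁ + ½ρv₁² + ρg h₁ = P₂ + ½ρv₂² + ρg h₂, so P₂ = P₁ + ½ρ(v₁² − v₂²) − ρg(h₂ − h₁).
P₂ = 340000 + ½·882·(0.532² − 6.23²) − 882·9.81·(+5.09) = 340000 + (-17000) − (44000) = 279000 Pa.

P₂ ≈ 279 kPa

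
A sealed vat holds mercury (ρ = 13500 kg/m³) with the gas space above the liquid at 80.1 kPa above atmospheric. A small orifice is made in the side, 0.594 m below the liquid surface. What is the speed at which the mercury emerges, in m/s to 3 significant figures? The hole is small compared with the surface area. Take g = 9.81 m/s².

v ≈ 4.85 m/s

Take point 1 at the surface (v₁ ≈ 0) and point 2 at the hole (at atmospheric pressure). Bernoulli: P₁ + ρg h = P_atm + ½ρv₂².
With P₁ − P_atm = 80100 Pa, v₂ = √(2gh + 2ΔP/ρ) = √(2·9.81·0.594 + 2·80100/13500) = 4.85 m/s.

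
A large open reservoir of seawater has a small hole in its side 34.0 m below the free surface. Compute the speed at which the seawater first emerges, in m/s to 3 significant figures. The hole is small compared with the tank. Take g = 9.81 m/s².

v ≈ 25.8 m/s

Torricelli's result v = √(2gh) gives v = √(2·9.81·34.0) = 25.8 m/s.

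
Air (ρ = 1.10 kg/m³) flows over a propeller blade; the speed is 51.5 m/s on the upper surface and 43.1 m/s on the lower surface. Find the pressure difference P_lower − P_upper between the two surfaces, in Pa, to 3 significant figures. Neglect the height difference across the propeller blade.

ΔP ≈ 437 Pa

Bernoulli (same height): P_lower − P_upper = ½ρ(v_upper² − v_lower²).
ΔP = ½·1.10·(51.5² − 43.1²) = 437 Pa.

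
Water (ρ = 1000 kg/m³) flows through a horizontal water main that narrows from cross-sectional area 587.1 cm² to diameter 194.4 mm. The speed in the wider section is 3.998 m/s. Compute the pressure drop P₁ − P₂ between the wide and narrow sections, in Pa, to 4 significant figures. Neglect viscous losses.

Mass conservation (A₁v₁ = A₂v₂) gives v₂ = 3.998 × 587.1/296.8 = 7.908 m/s.
With no height change, Bernoulli's equation is P₁ + ½ρv₁² = P₂ + ½ρv₂².
P₁ − P₂ = ½·1000·(7.908² − 3.998²) = ½·1000·46.55 = 23280 Pa.

23280 Pa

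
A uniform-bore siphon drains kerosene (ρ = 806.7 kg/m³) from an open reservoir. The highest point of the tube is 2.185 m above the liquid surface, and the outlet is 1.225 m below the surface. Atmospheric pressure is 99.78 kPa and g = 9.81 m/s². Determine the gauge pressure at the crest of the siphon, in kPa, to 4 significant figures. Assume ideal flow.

Bernoulli surface→outlet gives ½v² = g·h_out, so v = √(2·9.81·1.225) = 4.902 m/s.
The bore is uniform, so the speed at the crest is the same v. Bernoulli surface→crest: P_atm = P_top + ½ρv² + ρg·h_top.
P_top = 99780 − ½·806.7·4.902² − 806.7·9.81·2.185 = 72790 Pa. So P_gauge = P_top − P_atm = -26990 Pa.

-26.99 kPa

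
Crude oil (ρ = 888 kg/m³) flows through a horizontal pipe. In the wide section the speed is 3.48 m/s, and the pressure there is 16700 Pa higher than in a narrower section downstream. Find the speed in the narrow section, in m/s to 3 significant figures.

Along the level pipe P + ½ρv² is conserved, hence v₂² = v₁² + 2(P₁ − P₂)/ρ.
v₂ = √(3.48² + 2·16700/888) = √(12.1 + 37.6) = 7.05 m/s.

v₂ ≈ 7.05 m/s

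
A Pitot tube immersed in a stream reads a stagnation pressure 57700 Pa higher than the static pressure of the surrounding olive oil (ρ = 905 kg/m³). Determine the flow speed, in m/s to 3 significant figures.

Bernoulli between the free stream and the stagnation point: ½ρv² = P_stag − P_static.
v = √(2ΔP/ρ) = √(2·57700/905) = 11.3 m/s.

v = 11.3 m/s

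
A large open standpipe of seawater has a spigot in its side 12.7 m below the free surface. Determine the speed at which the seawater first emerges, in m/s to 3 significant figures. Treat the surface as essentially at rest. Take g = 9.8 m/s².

v = 15.8 m/s

With the surface at rest and both surface and jet at atmospheric pressure, Bernoulli gives ρg h = ½ρv², so v = √(2gh) = √(2·9.8·12.7) = 15.8 m/s.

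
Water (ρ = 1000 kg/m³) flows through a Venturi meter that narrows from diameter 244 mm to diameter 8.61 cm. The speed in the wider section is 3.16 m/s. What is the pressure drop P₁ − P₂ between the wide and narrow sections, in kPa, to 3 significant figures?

ΔP ≈ 317 kPa

Continuity gives A₁v₁ = A₂v₂, so v₂ = (468 cm²)/(58.2 cm²) × 3.16 m/s = 25.4 m/s.
The pipe is horizontal, so Bernoulli reduces to P₁ + ½ρv₁² = P₂ + ½ρv₂².
P₁ − P₂ = ½·1000·(25.4² − 3.16²) = ½·1000·634 = 317000 Pa.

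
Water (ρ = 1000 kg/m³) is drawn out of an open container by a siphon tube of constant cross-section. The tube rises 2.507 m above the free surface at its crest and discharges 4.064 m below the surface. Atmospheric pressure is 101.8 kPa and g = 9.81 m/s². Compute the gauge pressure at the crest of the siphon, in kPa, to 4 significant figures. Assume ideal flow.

The outlet speed comes from Torricelli: v = √(2g·4.064) = 8.929 m/s.
The bore is uniform, so the speed at the crest is the same v. Bernoulli surface→crest: P_atm = P_top + ½ρv² + ρg·h_top.
P_top = 101800 − ½·1000·8.929² − 1000·9.81·2.507 = 37340 Pa. So P_gauge = P_top − P_atm = -64460 Pa.

P_gauge ≈ -64.46 kPa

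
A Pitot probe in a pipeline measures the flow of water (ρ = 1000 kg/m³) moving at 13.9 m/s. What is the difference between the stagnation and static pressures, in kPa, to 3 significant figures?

Bernoulli between the free stream and the stagnation point: ½ρv² = P_stag − P_static.
ΔP = ½·1000·13.9² = 96600 Pa.

ΔP ≈ 96.6 kPa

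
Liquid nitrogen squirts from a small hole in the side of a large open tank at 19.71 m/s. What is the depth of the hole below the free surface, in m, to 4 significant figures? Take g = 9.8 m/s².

h ≈ 19.82 m

Torricelli: v = √(2gh), so h = v²/(2g).
h = 19.71²/(2·9.8) = 388.5/19.60 = 19.82 m.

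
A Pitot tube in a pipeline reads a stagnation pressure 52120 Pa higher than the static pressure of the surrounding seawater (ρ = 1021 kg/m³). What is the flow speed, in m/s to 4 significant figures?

v = 10.10 m/s

At the stagnation point the flow is brought to rest, so Bernoulli gives P_stag − P_static = ½ρv².
v = √(2ΔP/ρ) = √(2·52120/1021) = 10.10 m/s.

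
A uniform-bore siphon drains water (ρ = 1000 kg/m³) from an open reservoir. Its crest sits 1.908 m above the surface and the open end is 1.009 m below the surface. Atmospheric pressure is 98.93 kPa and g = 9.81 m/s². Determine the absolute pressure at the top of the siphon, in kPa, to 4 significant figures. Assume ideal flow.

P_top = 70.31 kPa

The outlet speed comes from Torricelli: v = √(2g·1.009) = 4.449 m/s.
Continuity keeps v the same throughout the tube; from surface to crest, P_atm + 0 = P_top + ½ρv² + ρg·h_top.
P_top = 98930 − ½·1000·4.449² − 1000·9.81·1.908 = 70310 Pa.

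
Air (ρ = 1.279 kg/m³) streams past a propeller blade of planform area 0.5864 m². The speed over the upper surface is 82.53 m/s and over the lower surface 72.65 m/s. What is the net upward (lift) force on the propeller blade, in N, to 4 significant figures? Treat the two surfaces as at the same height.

With equal heights on the two surfaces, Bernoulli gives P_lower − P_upper = ½ρ(v_upper² − v_lower²).
ΔP = ½·1.279·(82.53² − 72.65²) = 980.5 Pa.
Lift = ΔP · A = 980.5 × 0.5864 = 574.9 N.

F ≈ 574.9 N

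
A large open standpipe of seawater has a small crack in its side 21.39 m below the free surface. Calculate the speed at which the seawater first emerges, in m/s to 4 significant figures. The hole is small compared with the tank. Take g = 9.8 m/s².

20.48 m/s

Torricelli's result v = √(2gh) gives v = √(2·9.8·21.39) = 20.48 m/s.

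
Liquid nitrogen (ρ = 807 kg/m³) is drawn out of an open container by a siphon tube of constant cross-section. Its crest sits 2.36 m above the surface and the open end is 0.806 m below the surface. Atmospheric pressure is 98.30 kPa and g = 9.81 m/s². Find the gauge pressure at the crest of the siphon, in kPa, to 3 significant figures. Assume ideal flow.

-25.1 kPa

Bernoulli surface→outlet gives ½v² = g·h_out, so v = √(2·9.81·0.806) = 3.98 m/s.
With constant cross-section the crest speed equals v; applying Bernoulli from the surface up to the crest, P_top = P_atm − ½ρv² − ρg·h_top.
P_top = 98300 − ½·807·3.98² − 807·9.81·2.36 = 73200 Pa. So P_gauge = P_top − P_atm = -25100 Pa.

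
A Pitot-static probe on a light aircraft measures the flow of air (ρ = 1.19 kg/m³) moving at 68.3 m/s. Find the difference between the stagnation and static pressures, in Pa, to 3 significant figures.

ΔP ≈ 2780 Pa

At the stagnation point the flow is brought to rest, so Bernoulli gives P_stag − P_static = ½ρv².
ΔP = ½·1.19·68.3² = 2780 Pa.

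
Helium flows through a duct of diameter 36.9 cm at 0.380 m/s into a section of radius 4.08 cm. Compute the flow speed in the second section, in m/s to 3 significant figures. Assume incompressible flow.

By continuity, v₂ = v₁·A₁/A₂ = 0.380·(1070/52.3) = 7.77 m/s.

v₂ ≈ 7.77 m/s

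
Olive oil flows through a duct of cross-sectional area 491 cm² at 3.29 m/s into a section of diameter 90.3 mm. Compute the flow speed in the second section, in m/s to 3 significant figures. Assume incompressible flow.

25.2 m/s

By continuity, v₂ = v₁·A₁/A₂ = 3.29·(491/64.0) = 25.2 m/s.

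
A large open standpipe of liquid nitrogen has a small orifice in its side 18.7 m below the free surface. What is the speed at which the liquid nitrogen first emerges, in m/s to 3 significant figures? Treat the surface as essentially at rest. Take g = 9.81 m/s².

The surface is effectively still and both ends are open, so ½v² = gh and v = √(2·9.81·18.7) = 19.2 m/s.

v ≈ 19.2 m/s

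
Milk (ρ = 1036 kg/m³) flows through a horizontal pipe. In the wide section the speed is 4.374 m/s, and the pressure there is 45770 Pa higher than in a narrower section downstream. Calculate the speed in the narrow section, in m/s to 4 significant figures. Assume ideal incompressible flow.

10.37 m/s

With h₁ = h₂, rearranging Bernoulli gives v₂ = √(v₁² + 2ΔP/ρ).
v₂ = √(4.374² + 2·45770/1036) = √(19.13 + 88.36) = 10.37 m/s.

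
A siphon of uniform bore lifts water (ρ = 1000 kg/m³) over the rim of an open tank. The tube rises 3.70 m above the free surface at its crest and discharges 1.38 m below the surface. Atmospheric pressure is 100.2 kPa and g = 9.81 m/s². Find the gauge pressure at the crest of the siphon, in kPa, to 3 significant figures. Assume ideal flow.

Bernoulli surface→outlet gives ½v² = g·h_out, so v = √(2·9.81·1.38) = 5.20 m/s.
Continuity keeps v the same throughout the tube; from surface to crest, P_atm + 0 = P_top + ½ρv² + ρg·h_top.
P_top = 100200 − ½·1000·5.20² − 1000·9.81·3.70 = 50400 Pa. So P_gauge = P_top − P_atm = -49800 Pa.

P_gauge ≈ -49.8 kPa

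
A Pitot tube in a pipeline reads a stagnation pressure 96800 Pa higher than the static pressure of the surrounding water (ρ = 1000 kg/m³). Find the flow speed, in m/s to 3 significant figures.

v = 13.9 m/s

Bernoulli between the free stream and the stagnation point: ½ρv² = P_stag − P_static.
v = √(2ΔP/ρ) = √(2·96800/1000) = 13.9 m/s.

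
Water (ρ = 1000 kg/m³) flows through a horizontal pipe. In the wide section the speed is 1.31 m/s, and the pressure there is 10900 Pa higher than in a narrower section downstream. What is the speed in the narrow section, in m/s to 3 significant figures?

Horizontal Bernoulli: P₁ + ½ρv₁² = P₂ + ½ρv₂², so v₂² = v₁² + 2(P₁ − P₂)/ρ.
v₂ = √(1.31² + 2·10900/1000) = √(1.72 + 21.8) = 4.85 m/s.

v₂ = 4.85 m/s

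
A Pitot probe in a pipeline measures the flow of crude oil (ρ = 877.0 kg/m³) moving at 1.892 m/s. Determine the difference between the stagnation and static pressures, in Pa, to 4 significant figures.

At the stagnation point the flow is brought to rest, so Bernoulli gives P_stag − P_static = ½ρv².
ΔP = ½·877.0·1.892² = 1570 Pa.

ΔP ≈ 1570 Pa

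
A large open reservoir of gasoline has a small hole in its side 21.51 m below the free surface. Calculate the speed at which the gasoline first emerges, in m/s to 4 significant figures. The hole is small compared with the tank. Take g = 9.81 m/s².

v ≈ 20.54 m/s

The surface is effectively still and both ends are open, so ½v² = gh and v = √(2·9.81·21.51) = 20.54 m/s.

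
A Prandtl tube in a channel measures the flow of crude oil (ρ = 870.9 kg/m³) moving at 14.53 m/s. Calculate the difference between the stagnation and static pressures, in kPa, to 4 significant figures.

The dynamic pressure equals the rise in static pressure at the stagnation point: ΔP = ½ρv².
ΔP = ½·870.9·14.53² = 91930 Pa.

91.93 kPa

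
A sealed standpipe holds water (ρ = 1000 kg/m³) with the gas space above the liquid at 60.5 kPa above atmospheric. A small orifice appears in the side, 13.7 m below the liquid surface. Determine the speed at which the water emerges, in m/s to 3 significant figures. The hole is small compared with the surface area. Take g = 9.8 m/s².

Take point 1 at the surface (v₁ ≈ 0) and point 2 at the hole (at atmospheric pressure). Bernoulli: P₁ + ρg h = P_atm + ½ρv₂².
With P₁ − P_atm = 60500 Pa, v₂ = √(2gh + 2ΔP/ρ) = √(2·9.8·13.7 + 2·60500/1000) = 19.7 m/s.

v ≈ 19.7 m/s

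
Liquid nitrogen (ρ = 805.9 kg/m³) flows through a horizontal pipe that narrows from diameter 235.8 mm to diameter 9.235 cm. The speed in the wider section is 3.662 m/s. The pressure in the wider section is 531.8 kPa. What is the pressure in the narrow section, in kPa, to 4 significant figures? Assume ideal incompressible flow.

The volume flow rate is constant, so v₂ = (A₁/A₂)v₁ = (436.7/66.98)·3.662 = 23.87 m/s.
With no height change, Bernoulli's equation is P₁ + ½ρv₁² = P₂ + ½ρv₂².
P₂ = P₁ − ½ρ(v₂² − v₁²) = 531800 − ½·805.9·(23.87² − 3.662²) = 531800 − 224300 = 307500 Pa.

P₂ ≈ 307.5 kPa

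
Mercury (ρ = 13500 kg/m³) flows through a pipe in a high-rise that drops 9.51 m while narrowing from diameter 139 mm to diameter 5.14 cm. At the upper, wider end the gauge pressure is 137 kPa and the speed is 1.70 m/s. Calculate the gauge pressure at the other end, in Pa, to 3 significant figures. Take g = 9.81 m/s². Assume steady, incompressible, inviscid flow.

By continuity, v₂ = v₁·A₁/A₂ = 1.70·(152/20.7) = 12.4 m/s.
Applying Bernoulli between the two ends and solving for P₂: P₂ = P₁ + ½ρ(v₁² − v₂²) − ρgΔh.
P₂ = 137000 + ½·13500·(1.70² − 12.4²) − 13500·9.81·(−9.51) = 137000 + (-1020000) − (-1260000) = 373000 Pa.

373000 Pa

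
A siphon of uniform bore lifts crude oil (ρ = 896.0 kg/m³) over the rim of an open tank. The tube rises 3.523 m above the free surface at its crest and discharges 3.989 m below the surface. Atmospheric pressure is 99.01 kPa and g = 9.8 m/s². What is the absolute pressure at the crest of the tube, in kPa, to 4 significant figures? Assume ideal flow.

P_top ≈ 33.05 kPa

The outlet speed comes from Torricelli: v = √(2g·3.989) = 8.842 m/s.
The bore is uniform, so the speed at the crest is the same v. Bernoulli surface→crest: P_atm = P_top + ½ρv² + ρg·h_top.
P_top = 99010 − ½·896.0·8.842² − 896.0·9.8·3.523 = 33050 Pa.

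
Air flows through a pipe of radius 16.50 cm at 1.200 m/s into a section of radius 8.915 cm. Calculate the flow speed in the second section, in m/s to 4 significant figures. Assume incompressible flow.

The volume flow rate is constant, so v₂ = (A₁/A₂)v₁ = (855.3/249.7)·1.200 = 4.111 m/s.

v₂ ≈ 4.111 m/s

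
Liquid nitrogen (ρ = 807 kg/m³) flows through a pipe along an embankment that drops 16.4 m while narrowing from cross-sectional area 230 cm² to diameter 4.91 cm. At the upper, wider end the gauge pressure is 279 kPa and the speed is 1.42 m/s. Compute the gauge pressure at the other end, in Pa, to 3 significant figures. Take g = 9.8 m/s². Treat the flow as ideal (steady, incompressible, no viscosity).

Mass conservation (A₁v₁ = A₂v₂) gives v₂ = 1.42 × 230/18.9 = 17.2 m/s.
Energy conservation along the streamline gives P₂ = P₁ − ½ρ(v₂² − v₁²) − ρg(h₂ − h₁).
P₂ = 279000 + ½·807·(1.42² − 17.2²) − 807·9.8·(−16.4) = 279000 + (-119000) − (-130000) = 289000 Pa.

289000 Pa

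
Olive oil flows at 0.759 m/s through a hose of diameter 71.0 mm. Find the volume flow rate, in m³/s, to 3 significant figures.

Q = A·v = 0.00396 m² × 0.759 m/s = 0.00301 m³/s.

Q ≈ 0.00301 m³/s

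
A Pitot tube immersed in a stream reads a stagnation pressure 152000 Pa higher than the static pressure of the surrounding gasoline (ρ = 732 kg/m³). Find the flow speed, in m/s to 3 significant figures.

The dynamic pressure equals the rise in static pressure at the stagnation point: ΔP = ½ρv².
v = √(2ΔP/ρ) = √(2·152000/732) = 20.4 m/s.

v ≈ 20.4 m/s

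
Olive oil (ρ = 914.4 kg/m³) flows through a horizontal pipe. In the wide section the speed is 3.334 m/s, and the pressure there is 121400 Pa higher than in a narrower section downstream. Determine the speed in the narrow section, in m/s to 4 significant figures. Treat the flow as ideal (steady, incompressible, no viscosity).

Along the level pipe P + ½ρv² is conserved, hence v₂² = v₁² + 2(P₁ − P₂)/ρ.
v₂ = √(3.334² + 2·121400/914.4) = √(11.12 + 265.5) = 16.63 m/s.

16.63 m/s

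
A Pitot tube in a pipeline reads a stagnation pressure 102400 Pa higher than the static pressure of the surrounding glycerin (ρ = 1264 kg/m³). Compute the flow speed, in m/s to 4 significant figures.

At the stagnation point the flow is brought to rest, so Bernoulli gives P_stag − P_static = ½ρv².
v = √(2ΔP/ρ) = √(2·102400/1264) = 12.73 m/s.

v ≈ 12.73 m/s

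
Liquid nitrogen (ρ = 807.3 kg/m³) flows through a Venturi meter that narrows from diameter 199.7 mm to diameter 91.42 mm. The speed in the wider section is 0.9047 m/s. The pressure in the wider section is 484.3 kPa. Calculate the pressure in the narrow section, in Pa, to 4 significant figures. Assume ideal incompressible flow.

P₂ ≈ 477100 Pa

Continuity gives A₁v₁ = A₂v₂, so v₂ = (313.2 cm²)/(65.64 cm²) × 0.9047 m/s = 4.317 m/s.
Bernoulli (h₁ = h₂): P₁ − P₂ = ½ρ(v₂² − v₁²).
P₂ = P₁ − ½ρ(v₂² − v₁²) = 484300 − ½·807.3·(4.317² − 0.9047²) = 484300 − 7192 = 477100 Pa.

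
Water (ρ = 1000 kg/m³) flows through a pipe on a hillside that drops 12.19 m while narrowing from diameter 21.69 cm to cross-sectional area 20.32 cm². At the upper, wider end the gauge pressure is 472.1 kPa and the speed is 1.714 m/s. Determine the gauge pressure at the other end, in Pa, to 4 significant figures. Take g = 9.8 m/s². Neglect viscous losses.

Mass conservation (A₁v₁ = A₂v₂) gives v₂ = 1.714 × 369.5/20.32 = 31.17 m/s.
Applying Bernoulli between the two ends and solving for P₂: P₂ = P₁ + ½ρ(v₁² − v₂²) − ρgΔh.
P₂ = 472100 + ½·1000·(1.714² − 31.17²) − 1000·9.8·(−12.19) = 472100 + (-484200) − (-119500) = 107300 Pa.

107300 Pa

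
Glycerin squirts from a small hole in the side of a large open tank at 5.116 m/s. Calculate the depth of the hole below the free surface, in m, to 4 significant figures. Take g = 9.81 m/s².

h = 1.334 m

Inverting v = √(2gh) gives h = v² / 2g.
h = 5.116²/(2·9.81) = 26.17/19.62 = 1.334 m.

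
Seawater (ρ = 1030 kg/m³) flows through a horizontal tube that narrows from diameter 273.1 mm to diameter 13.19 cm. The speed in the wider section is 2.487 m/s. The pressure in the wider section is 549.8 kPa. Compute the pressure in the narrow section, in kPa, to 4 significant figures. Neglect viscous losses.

P₂ ≈ 494.4 kPa

By continuity, v₂ = v₁·A₁/A₂ = 2.487·(585.8/136.6) = 10.66 m/s.
Bernoulli (h₁ = h₂): P₁ − P₂ = ½ρ(v₂² − v₁²).
P₂ = P₁ − ½ρ(v₂² − v₁²) = 549800 − ½·1030·(10.66² − 2.487²) = 549800 − 55360 = 494400 Pa.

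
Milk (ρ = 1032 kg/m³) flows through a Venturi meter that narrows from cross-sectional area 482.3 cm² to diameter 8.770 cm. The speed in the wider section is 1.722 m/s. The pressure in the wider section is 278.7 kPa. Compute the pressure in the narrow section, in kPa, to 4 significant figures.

182.7 kPa

Mass conservation (A₁v₁ = A₂v₂) gives v₂ = 1.722 × 482.3/60.41 = 13.75 m/s.
Bernoulli (h₁ = h₂): P₁ − P₂ = ½ρ(v₂² − v₁²).
P₂ = P₁ − ½ρ(v₂² − v₁²) = 278700 − ½·1032·(13.75² − 1.722²) = 278700 − 96010 = 182700 Pa.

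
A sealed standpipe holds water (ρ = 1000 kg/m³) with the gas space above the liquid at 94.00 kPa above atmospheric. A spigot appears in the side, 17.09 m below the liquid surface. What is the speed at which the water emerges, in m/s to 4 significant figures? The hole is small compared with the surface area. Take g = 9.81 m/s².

Take point 1 at the surface (v₁ ≈ 0) and point 2 at the hole (at atmospheric pressure). Bernoulli: P₁ + ρg h = P_atm + ½ρv₂².
With P₁ − P_atm = 94000 Pa, v₂ = √(2gh + 2ΔP/ρ) = √(2·9.81·17.09 + 2·94000/1000) = 22.88 m/s.

v = 22.88 m/s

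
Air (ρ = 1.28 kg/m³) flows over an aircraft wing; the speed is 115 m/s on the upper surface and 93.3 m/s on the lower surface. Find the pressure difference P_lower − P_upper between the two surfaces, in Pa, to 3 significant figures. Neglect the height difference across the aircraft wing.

Bernoulli (same height): P_lower − P_upper = ½ρ(v_upper² − v_lower²).
ΔP = ½·1.28·(115² − 93.3²) = 2890 Pa.

ΔP = 2890 Pa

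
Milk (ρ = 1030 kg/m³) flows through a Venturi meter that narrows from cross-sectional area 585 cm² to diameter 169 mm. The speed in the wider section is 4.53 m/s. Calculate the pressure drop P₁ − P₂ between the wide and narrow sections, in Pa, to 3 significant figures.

The volume flow rate is constant, so v₂ = (A₁/A₂)v₁ = (585/224)·4.53 = 11.8 m/s.
The pipe is horizontal, so Bernoulli reduces to P₁ + ½ρv₁² = P₂ + ½ρv₂².
P₁ − P₂ = ½·1030·(11.8² − 4.53²) = ½·1030·119 = 61300 Pa.

ΔP = 61300 Pa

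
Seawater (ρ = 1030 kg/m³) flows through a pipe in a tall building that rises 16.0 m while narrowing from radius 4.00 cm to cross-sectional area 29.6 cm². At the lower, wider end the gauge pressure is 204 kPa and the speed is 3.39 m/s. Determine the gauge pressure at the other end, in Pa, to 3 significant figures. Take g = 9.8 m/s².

By continuity, v₂ = v₁·A₁/A₂ = 3.39·(50.3/29.6) = 5.76 m/s.
Bernoulli: P₁ + ½ρv₁² + ρg h₁ = P₂ + ½ρv₂² + ρg h₂, so P₂ = P₁ + ½ρ(v₁² − v₂²) − ρg(h₂ − h₁).
P₂ = 204000 + ½·1030·(3.39² − 5.76²) − 1030·9.8·(+16.0) = 204000 + (-11100) − (162000) = 31300 Pa.

P₂ = 31300 Pa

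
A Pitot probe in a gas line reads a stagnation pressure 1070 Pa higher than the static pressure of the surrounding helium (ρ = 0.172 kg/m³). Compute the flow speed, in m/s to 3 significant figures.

Bernoulli between the free stream and the stagnation point: ½ρv² = P_stag − P_static.
v = √(2ΔP/ρ) = √(2·1070/0.172) = 112 m/s.

112 m/s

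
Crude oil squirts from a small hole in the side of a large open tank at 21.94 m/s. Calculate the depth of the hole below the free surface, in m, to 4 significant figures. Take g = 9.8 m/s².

24.56 m

Torricelli: v = √(2gh), so h = v²/(2g).
h = 21.94²/(2·9.8) = 481.4/19.60 = 24.56 m.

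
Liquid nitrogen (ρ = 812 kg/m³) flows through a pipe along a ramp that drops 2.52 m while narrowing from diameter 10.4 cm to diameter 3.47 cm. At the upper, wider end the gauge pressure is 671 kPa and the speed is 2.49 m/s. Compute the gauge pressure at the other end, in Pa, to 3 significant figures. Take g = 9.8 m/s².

The volume flow rate is constant, so v₂ = (A₁/A₂)v₁ = (84.9/9.46)·2.49 = 22.4 m/s.
Applying Bernoulli between the two ends and solving for P₂: P₂ = P₁ + ½ρ(v₁² − v₂²) − ρgΔh.
P₂ = 671000 + ½·812·(2.49² − 22.4²) − 812·9.8·(−2.52) = 671000 + (-201000) − (-20100) = 490000 Pa.

P₂ ≈ 490000 Pa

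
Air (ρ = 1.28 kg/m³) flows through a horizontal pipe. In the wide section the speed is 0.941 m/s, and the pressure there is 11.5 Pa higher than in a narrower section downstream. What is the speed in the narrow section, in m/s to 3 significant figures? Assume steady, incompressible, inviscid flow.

v₂ = 4.34 m/s

Horizontal Bernoulli: P₁ + ½ρv₁² = P₂ + ½ρv₂², so v₂² = v₁² + 2(P₁ − P₂)/ρ.
v₂ = √(0.941² + 2·11.5/1.28) = √(0.885 + 18.0) = 4.34 m/s.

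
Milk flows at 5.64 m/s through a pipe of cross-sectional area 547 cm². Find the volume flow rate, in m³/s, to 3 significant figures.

Q = A·v = 0.0547 m² × 5.64 m/s = 0.309 m³/s.

Q ≈ 0.309 m³/s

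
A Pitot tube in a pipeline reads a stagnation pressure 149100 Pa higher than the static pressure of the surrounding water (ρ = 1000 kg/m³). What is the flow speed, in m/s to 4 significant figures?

The dynamic pressure equals the rise in static pressure at the stagnation point: ΔP = ½ρv².
v = √(2ΔP/ρ) = √(2·149100/1000) = 17.27 m/s.

v ≈ 17.27 m/s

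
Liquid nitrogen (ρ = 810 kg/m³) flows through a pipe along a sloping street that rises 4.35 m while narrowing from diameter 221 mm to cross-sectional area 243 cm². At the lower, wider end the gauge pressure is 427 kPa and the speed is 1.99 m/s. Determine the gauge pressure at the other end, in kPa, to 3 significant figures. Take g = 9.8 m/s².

Continuity gives A₁v₁ = A₂v₂, so v₂ = (384 cm²)/(243 cm²) × 1.99 m/s = 3.14 m/s.
Applying Bernoulli between the two ends and solving for P₂: P₂ = P₁ + ½ρ(v₁² − v₂²) − ρgΔh.
P₂ = 427000 + ½·810·(1.99² − 3.14²) − 810·9.8·(+4.35) = 427000 + (-2390) − (34500) = 390000 Pa.

P₂ ≈ 390 kPa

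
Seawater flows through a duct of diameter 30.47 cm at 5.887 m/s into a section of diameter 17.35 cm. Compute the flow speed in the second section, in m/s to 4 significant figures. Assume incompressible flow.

The volume flow rate is constant, so v₂ = (A₁/A₂)v₁ = (729.2/236.4)·5.887 = 18.16 m/s.

v₂ ≈ 18.16 m/s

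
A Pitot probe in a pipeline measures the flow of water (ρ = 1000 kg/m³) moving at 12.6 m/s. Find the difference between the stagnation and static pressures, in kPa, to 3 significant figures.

Bernoulli between the free stream and the stagnation point: ½ρv² = P_stag − P_static.
ΔP = ½·1000·12.6² = 79400 Pa.

ΔP = 79.4 kPa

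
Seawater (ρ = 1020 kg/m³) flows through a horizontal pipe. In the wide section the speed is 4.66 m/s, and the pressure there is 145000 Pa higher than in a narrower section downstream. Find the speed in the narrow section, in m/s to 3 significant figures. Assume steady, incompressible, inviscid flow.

With h₁ = h₂, rearranging Bernoulli gives v₂ = √(v₁² + 2ΔP/ρ).
v₂ = √(4.66² + 2·145000/1020) = √(21.7 + 284) = 17.5 m/s.

v₂ ≈ 17.5 m/s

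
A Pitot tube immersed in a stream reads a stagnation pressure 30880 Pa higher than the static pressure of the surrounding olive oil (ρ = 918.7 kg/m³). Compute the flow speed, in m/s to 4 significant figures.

8.199 m/s

Bernoulli between the free stream and the stagnation point: ½ρv² = P_stag − P_static.
v = √(2ΔP/ρ) = √(2·30880/918.7) = 8.199 m/s.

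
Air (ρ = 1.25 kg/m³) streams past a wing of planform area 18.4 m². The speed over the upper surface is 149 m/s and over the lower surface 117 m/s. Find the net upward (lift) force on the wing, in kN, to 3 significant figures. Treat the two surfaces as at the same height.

F ≈ 97.9 kN

The faster flow above has the lower pressure; Bernoulli (same height) gives ΔP = ½ρ(v_up² − v_low²).
ΔP = ½·1.25·(149² − 117²) = 5320 Pa.
Lift = ΔP · A = 5320 × 18.4 = 97900 N.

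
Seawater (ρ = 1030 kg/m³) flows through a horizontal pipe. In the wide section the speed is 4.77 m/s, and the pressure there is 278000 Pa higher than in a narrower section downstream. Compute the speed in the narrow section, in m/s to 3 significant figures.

23.7 m/s

Horizontal Bernoulli: P₁ + ½ρv₁² = P₂ + ½ρv₂², so v₂² = v₁² + 2(P₁ − P₂)/ρ.
v₂ = √(4.77² + 2·278000/1030) = √(22.8 + 540) = 23.7 m/s.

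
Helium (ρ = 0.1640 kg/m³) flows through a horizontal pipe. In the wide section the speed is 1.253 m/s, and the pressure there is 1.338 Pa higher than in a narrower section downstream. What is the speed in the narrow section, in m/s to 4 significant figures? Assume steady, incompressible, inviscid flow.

With h₁ = h₂, rearranging Bernoulli gives v₂ = √(v₁² + 2ΔP/ρ).
v₂ = √(1.253² + 2·1.338/0.1640) = √(1.570 + 16.32) = 4.229 m/s.

4.229 m/s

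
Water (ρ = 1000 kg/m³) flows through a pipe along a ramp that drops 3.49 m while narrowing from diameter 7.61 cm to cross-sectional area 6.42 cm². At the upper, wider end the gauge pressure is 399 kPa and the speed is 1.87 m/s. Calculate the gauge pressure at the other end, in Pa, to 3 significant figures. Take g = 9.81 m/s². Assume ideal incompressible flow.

Continuity gives A₁v₁ = A₂v₂, so v₂ = (45.5 cm²)/(6.42 cm²) × 1.87 m/s = 13.2 m/s.
Bernoulli: P₁ + ½ρv₁² + ρg h₁ = P₂ + ½ρv₂² + ρg h₂, so P₂ = P₁ + ½ρ(v₁² − v₂²) − ρg(h₂ − h₁).
P₂ = 399000 + ½·1000·(1.87² − 13.2²) − 1000·9.81·(−3.49) = 399000 + (-86000) − (-34200) = 347000 Pa.

347000 Pa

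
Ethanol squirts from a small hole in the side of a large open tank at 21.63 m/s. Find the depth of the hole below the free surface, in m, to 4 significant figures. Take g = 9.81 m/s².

23.85 m

Torricelli: v = √(2gh), so h = v²/(2g).
h = 21.63²/(2·9.81) = 467.9/19.62 = 23.85 m.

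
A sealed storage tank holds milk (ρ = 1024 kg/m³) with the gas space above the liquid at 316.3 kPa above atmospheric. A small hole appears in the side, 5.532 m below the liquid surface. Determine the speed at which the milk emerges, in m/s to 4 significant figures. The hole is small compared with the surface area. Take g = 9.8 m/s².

v = 26.95 m/s

Take point 1 at the surface (v₁ ≈ 0) and point 2 at the hole (at atmospheric pressure). Bernoulli: P₁ + ρg h = P_atm + ½ρv₂².
With P₁ − P_atm = 316300 Pa, v₂ = √(2gh + 2ΔP/ρ) = √(2·9.8·5.532 + 2·316300/1024) = 26.95 m/s.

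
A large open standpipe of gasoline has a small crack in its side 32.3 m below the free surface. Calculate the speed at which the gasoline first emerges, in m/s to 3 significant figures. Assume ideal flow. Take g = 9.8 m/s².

v = 25.2 m/s

With the surface at rest and both surface and jet at atmospheric pressure, Bernoulli gives ρg h = ½ρv², so v = √(2gh) = √(2·9.8·32.3) = 25.2 m/s.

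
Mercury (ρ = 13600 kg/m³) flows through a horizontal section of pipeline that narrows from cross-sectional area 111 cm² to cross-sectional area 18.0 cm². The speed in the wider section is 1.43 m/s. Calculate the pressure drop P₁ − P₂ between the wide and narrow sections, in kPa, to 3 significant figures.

ΔP ≈ 515 kPa

Continuity gives A₁v₁ = A₂v₂, so v₂ = (111 cm²)/(18.0 cm²) × 1.43 m/s = 8.82 m/s.
With no height change, Bernoulli's equation is P₁ + ½ρv₁² = P₂ + ½ρv₂².
P₁ − P₂ = ½·13600·(8.82² − 1.43²) = ½·13600·75.7 = 515000 Pa.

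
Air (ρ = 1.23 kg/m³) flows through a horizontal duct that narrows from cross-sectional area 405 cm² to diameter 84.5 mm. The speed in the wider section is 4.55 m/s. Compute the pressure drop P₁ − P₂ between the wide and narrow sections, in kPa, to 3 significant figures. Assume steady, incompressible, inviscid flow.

Continuity gives A₁v₁ = A₂v₂, so v₂ = (405 cm²)/(56.1 cm²) × 4.55 m/s = 32.9 m/s.
Along the horizontal streamline, P + ½ρv² is constant.
P₁ − P₂ = ½·1.23·(32.9² − 4.55²) = ½·1.23·1060 = 651 Pa.

ΔP ≈ 0.651 kPa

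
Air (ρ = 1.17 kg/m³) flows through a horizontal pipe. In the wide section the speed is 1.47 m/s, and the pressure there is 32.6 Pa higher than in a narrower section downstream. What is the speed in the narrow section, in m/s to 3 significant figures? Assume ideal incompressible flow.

With h₁ = h₂, rearranging Bernoulli gives v₂ = √(v₁² + 2ΔP/ρ).
v₂ = √(1.47² + 2·32.6/1.17) = √(2.16 + 55.7) = 7.61 m/s.

7.61 m/s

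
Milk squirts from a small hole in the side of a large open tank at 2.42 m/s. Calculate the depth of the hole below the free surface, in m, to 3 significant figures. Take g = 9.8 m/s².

h ≈ 0.299 m

Inverting v = √(2gh) gives h = v² / 2g.
h = 2.42²/(2·9.8) = 5.86/19.60 = 0.299 m.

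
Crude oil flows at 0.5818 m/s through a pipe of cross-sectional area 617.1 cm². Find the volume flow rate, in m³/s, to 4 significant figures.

Q = A·v = 0.06171 m² × 0.5818 m/s = 0.03590 m³/s.

0.03590 m³/s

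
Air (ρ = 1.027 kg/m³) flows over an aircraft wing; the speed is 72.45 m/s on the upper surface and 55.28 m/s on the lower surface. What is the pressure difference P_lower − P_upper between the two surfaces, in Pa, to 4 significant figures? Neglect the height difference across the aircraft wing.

The pressure is lower where the speed is higher: ΔP = ½ρ(v_up² − v_low²).
ΔP = ½·1.027·(72.45² − 55.28²) = 1126 Pa.

ΔP ≈ 1126 Pa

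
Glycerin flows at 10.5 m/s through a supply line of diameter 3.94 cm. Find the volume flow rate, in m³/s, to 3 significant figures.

Q = A·v = 0.00122 m² × 10.5 m/s = 0.0128 m³/s.

Q ≈ 0.0128 m³/s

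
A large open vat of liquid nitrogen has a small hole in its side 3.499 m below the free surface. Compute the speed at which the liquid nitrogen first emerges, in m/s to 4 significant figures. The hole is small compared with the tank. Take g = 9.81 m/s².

v ≈ 8.286 m/s

With the surface at rest and both surface and jet at atmospheric pressure, Bernoulli gives ρg h = ½ρv², so v = √(2gh) = √(2·9.81·3.499) = 8.286 m/s.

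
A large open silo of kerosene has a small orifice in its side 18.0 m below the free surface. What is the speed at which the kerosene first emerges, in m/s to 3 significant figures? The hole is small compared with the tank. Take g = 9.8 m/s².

The surface is effectively still and both ends are open, so ½v² = gh and v = √(2·9.8·18.0) = 18.8 m/s.

v = 18.8 m/s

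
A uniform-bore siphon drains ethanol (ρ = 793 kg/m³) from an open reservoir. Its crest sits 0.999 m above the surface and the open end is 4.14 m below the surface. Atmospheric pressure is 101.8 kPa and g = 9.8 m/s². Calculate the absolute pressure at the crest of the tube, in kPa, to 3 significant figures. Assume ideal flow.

The outlet speed comes from Torricelli: v = √(2g·4.14) = 9.01 m/s.
The bore is uniform, so the speed at the crest is the same v. Bernoulli surface→crest: P_atm = P_top + ½ρv² + ρg·h_top.
P_top = 101800 − ½·793·9.01² − 793·9.8·0.999 = 61900 Pa.

P_top = 61.9 kPa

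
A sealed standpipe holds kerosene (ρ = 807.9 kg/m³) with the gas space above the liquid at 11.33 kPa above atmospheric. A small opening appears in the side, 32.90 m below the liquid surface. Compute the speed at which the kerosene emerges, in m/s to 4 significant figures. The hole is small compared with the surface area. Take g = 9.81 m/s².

v ≈ 25.95 m/s

Take point 1 at the surface (v₁ ≈ 0) and point 2 at the hole (at atmospheric pressure). Bernoulli: P₁ + ρg h = P_atm + ½ρv₂².
With P₁ − P_atm = 11330 Pa, v₂ = √(2gh + 2ΔP/ρ) = √(2·9.81·32.90 + 2·11330/807.9) = 25.95 m/s.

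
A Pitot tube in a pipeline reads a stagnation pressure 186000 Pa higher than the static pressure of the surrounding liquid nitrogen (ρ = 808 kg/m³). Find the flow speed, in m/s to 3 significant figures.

Bernoulli between the free stream and the stagnation point: ½ρv² = P_stag − P_static.
v = √(2ΔP/ρ) = √(2·186000/808) = 21.5 m/s.

v = 21.5 m/s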